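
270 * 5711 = 1541970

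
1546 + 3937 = 5483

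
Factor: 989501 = 19^2*2741^1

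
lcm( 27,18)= 54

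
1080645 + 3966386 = 5047031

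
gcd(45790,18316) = 9158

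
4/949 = 4/949 =0.00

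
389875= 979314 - 589439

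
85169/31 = 2747+12/31 = 2747.39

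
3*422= 1266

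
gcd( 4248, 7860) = 12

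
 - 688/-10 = 344/5 = 68.80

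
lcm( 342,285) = 1710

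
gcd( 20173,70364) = 1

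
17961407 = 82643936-64682529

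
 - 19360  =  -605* 32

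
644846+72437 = 717283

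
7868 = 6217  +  1651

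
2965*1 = 2965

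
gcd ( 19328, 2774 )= 2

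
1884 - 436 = 1448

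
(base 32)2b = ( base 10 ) 75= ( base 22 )39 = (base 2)1001011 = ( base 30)2F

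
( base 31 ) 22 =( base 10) 64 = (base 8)100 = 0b1000000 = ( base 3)2101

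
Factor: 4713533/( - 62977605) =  - 3^( - 1)*5^( - 1 )*11^1*17^( - 1)*246971^( - 1)*428503^1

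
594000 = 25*23760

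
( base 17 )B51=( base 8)6301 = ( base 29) 3PH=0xCC1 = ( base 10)3265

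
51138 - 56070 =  - 4932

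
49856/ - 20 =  - 12464/5 = - 2492.80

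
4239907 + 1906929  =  6146836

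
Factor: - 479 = - 479^1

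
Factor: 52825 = 5^2*2113^1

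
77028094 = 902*85397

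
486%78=18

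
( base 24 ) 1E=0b100110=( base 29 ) 19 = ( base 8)46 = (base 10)38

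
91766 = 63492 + 28274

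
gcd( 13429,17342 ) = 13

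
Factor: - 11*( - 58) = 2^1*11^1 * 29^1 = 638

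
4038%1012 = 1002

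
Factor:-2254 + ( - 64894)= - 67148 = -2^2*16787^1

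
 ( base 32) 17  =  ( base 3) 1110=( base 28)1b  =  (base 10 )39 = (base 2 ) 100111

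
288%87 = 27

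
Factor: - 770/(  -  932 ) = 2^ ( - 1)*5^1 * 7^1*11^1*233^ ( - 1)= 385/466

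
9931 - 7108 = 2823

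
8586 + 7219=15805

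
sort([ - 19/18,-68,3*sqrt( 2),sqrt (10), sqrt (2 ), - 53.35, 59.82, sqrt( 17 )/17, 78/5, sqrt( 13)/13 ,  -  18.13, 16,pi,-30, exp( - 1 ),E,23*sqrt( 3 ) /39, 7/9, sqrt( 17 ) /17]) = [ - 68, - 53.35, - 30, - 18.13,-19/18, sqrt (17)/17 , sqrt( 17 )/17, sqrt(13) /13, exp( - 1 ),7/9,23*sqrt(3) /39, sqrt(2 ),E,pi, sqrt( 10), 3*sqrt(2), 78/5,16,59.82 ]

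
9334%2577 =1603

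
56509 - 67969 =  - 11460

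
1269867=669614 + 600253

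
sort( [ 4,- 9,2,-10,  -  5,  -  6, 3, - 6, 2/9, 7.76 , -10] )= [ - 10,-10,-9,  -  6, - 6, -5, 2/9, 2, 3, 4, 7.76] 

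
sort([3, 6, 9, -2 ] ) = [ - 2,3,  6, 9]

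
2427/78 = 31+3/26 = 31.12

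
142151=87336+54815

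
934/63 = 14 + 52/63 = 14.83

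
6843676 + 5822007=12665683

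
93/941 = 93/941= 0.10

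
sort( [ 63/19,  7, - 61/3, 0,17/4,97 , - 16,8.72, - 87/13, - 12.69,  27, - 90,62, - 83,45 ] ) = [-90, - 83, - 61/3, - 16 , - 12.69, - 87/13,0, 63/19,  17/4 , 7,8.72, 27, 45, 62, 97 ]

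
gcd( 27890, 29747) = 1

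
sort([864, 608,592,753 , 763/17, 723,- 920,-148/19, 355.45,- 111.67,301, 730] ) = [-920, - 111.67 , - 148/19, 763/17, 301,  355.45, 592, 608,723, 730, 753,864]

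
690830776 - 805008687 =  -114177911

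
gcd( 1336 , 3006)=334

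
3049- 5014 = -1965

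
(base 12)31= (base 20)1h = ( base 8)45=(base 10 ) 37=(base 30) 17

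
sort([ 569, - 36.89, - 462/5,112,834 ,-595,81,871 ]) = [ - 595, - 462/5, - 36.89,81, 112,569, 834, 871 ] 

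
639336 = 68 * 9402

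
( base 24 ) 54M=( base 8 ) 5666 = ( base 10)2998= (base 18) 94a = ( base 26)4b8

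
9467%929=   177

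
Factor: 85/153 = 3^( - 2 )*5^1 = 5/9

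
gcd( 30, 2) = 2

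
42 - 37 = 5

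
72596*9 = 653364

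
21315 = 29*735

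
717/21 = 239/7=34.14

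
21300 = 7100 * 3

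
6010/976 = 6 + 77/488 = 6.16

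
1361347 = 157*8671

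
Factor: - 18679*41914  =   - 2^1*19^1*1103^1*18679^1 = -782911606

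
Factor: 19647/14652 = 2^ ( -2 )*11^(  -  1) *59^1 = 59/44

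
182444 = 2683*68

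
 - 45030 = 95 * (-474)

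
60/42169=60/42169 = 0.00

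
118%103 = 15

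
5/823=5/823 = 0.01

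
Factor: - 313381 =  - 313381^1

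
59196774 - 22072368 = 37124406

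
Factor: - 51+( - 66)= - 3^2*13^1 = -117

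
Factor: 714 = 2^1*3^1*7^1*17^1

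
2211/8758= 2211/8758 = 0.25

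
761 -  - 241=1002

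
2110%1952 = 158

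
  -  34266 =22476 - 56742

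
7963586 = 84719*94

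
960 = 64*15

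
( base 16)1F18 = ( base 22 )g9i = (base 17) 1a94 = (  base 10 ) 7960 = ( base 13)3814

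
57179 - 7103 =50076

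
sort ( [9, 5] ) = [ 5 , 9]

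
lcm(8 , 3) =24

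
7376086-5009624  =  2366462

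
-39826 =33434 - 73260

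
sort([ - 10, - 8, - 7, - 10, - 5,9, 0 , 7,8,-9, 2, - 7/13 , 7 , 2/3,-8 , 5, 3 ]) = [ - 10,- 10,-9,-8 , - 8, - 7, - 5,  -  7/13, 0,2/3, 2, 3, 5 , 7 , 7,  8,9 ] 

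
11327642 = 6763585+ 4564057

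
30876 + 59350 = 90226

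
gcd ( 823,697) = 1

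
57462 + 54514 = 111976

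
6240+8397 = 14637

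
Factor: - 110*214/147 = - 23540/147 = -2^2*3^( - 1) * 5^1*7^(-2)*11^1*107^1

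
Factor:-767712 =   -  2^5*3^1*11^1*727^1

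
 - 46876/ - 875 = 46876/875 = 53.57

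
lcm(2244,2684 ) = 136884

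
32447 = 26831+5616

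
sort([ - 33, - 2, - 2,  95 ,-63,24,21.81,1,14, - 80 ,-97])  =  [ - 97, - 80, - 63, -33, - 2,-2, 1,14, 21.81,24,95]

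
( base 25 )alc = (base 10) 6787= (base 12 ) 3b17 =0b1101010000011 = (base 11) 5110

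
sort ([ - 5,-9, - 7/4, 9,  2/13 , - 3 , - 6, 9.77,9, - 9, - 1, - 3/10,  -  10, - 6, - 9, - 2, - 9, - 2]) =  [ - 10, - 9, - 9, - 9, - 9 , - 6,-6, - 5, - 3,-2,-2, - 7/4, - 1, - 3/10,2/13,9 , 9,9.77]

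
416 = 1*416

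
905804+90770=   996574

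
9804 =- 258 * ( - 38 ) 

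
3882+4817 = 8699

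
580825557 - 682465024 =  - 101639467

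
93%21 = 9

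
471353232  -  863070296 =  - 391717064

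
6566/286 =3283/143 = 22.96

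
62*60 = 3720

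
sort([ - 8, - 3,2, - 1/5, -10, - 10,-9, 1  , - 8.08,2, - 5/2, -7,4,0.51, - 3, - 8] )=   [- 10, - 10,-9, - 8.08, - 8, - 8, -7, - 3,- 3,-5/2, - 1/5,0.51,1,2,2,  4]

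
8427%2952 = 2523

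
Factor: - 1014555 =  - 3^1 * 5^1*239^1*283^1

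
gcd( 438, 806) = 2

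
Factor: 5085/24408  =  5/24 = 2^ (  -  3 )*3^(  -  1)*5^1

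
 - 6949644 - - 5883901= - 1065743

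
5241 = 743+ 4498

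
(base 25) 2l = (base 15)4B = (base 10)71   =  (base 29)2D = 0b1000111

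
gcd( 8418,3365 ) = 1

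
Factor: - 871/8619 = - 67/663 =- 3^(- 1)*13^( - 1)* 17^(-1 )*67^1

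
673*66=44418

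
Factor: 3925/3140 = 5/4  =  2^( -2) * 5^1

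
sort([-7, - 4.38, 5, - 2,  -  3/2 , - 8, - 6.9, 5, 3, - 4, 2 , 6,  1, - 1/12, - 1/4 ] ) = [ - 8, - 7, - 6.9 ,  -  4.38,-4,-2, - 3/2, - 1/4, - 1/12, 1, 2,3,5,  5,6 ]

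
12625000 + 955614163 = 968239163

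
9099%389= 152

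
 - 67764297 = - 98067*691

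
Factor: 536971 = 536971^1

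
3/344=3/344 = 0.01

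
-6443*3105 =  - 20005515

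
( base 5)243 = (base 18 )41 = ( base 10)73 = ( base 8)111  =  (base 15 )4D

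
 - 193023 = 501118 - 694141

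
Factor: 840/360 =7/3  =  3^(-1) * 7^1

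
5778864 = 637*9072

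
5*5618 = 28090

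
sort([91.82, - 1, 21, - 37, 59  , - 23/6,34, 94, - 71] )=[ - 71, - 37, - 23/6, - 1,21,  34, 59,91.82,94 ] 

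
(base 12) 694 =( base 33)TJ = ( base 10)976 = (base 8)1720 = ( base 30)12G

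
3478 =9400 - 5922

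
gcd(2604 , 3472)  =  868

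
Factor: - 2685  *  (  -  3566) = 9574710 = 2^1*3^1*5^1*179^1*1783^1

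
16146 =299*54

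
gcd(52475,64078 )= 1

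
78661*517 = 40667737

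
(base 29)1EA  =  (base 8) 2351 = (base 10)1257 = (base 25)207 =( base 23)28F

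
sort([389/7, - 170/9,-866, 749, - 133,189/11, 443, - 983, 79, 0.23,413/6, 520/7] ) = [ - 983, - 866,-133,  -  170/9, 0.23, 189/11,389/7,413/6, 520/7, 79, 443,749]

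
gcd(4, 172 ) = 4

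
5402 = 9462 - 4060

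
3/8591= 3/8591  =  0.00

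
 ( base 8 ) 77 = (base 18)39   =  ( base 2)111111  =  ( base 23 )2h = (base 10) 63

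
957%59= 13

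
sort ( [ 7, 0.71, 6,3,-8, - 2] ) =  [ - 8 , - 2,0.71,3 , 6,7 ]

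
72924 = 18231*4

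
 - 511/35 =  - 73/5 = - 14.60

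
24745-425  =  24320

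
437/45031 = 437/45031 = 0.01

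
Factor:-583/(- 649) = 53^1*59^( - 1)=53/59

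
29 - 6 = 23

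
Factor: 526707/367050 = 175569/122350 =2^( - 1)*3^1*5^ ( - 2 ) * 43^1*1361^1 * 2447^( - 1)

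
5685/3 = 1895= 1895.00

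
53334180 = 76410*698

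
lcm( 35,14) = 70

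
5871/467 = 12 + 267/467 = 12.57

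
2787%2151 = 636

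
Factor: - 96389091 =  - 3^2*10709899^1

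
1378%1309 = 69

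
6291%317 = 268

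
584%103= 69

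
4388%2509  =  1879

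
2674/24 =1337/12 = 111.42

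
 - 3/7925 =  - 1+7922/7925= - 0.00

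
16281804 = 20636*789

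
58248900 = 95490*610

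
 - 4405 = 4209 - 8614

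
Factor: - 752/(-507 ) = 2^4 * 3^( - 1 )*13^( - 2) * 47^1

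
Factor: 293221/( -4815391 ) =-7^ ( - 1)*439^(  -  1)*1567^ ( - 1)*293221^1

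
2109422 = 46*45857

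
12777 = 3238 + 9539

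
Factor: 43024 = 2^4 *2689^1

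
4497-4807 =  - 310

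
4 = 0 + 4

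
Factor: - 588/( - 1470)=2/5=2^1* 5^(  -  1)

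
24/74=12/37 = 0.32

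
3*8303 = 24909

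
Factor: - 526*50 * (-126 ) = 3313800 = 2^3*3^2*5^2*7^1 * 263^1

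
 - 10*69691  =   - 696910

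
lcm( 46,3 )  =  138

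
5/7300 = 1/1460=0.00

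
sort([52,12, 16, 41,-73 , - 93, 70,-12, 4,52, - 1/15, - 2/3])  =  [ - 93,-73,-12 ,-2/3,-1/15,4,12,16,  41,52,52,  70] 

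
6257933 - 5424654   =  833279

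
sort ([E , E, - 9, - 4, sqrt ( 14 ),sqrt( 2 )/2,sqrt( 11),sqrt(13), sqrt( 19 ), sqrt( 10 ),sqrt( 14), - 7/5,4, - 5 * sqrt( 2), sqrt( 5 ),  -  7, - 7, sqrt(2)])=[ - 9,-5*sqrt( 2 ),-7,-7, - 4, - 7/5,sqrt(2 )/2,sqrt( 2),sqrt (5 ),E, E,sqrt( 10),sqrt( 11),sqrt( 13),sqrt( 14),sqrt( 14 ), 4,sqrt(  19 )]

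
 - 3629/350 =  - 11 + 221/350 = - 10.37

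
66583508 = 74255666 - 7672158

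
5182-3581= 1601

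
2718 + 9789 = 12507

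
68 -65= 3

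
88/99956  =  22/24989 = 0.00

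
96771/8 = 12096+ 3/8 = 12096.38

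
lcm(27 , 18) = 54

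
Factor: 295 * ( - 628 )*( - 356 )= 65952560 = 2^4*5^1 * 59^1  *  89^1 * 157^1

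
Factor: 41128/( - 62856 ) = - 3^(  -  4 ) * 53^1 = -  53/81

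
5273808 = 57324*92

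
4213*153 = 644589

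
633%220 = 193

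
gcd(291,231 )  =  3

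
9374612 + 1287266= 10661878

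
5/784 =5/784 = 0.01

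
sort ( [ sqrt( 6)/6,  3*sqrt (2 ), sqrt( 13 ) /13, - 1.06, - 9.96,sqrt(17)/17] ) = [  -  9.96,-1.06,sqrt (17)/17, sqrt ( 13)/13,  sqrt( 6 )/6,3*sqrt( 2 )]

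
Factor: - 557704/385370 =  - 644/445 = - 2^2 * 5^ (-1 )*7^1*23^1  *89^(  -  1)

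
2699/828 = 2699/828 =3.26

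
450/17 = 26 +8/17=   26.47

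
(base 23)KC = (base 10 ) 472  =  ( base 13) 2a4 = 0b111011000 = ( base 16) 1D8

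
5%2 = 1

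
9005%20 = 5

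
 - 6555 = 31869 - 38424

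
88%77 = 11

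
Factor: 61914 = 2^1* 3^1*17^1 * 607^1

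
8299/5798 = 8299/5798 = 1.43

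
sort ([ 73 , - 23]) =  [ - 23,73 ] 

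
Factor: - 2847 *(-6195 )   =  17637165 = 3^2*5^1*7^1  *  13^1 * 59^1*73^1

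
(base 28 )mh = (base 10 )633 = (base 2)1001111001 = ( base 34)il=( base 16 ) 279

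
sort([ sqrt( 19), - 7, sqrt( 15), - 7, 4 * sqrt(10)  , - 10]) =[- 10,-7, - 7,  sqrt(15 ),sqrt( 19), 4  *sqrt (10)]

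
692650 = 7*98950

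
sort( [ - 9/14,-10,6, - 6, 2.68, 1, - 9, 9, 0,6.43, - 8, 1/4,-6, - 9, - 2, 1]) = [ - 10, - 9, - 9, - 8 , - 6, - 6, - 2, - 9/14, 0,1/4, 1,1,2.68,  6, 6.43, 9 ] 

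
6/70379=6/70379 = 0.00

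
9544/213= 44 + 172/213 = 44.81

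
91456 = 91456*1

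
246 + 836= 1082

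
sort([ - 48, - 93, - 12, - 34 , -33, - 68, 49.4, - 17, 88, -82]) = [ - 93,  -  82, - 68, - 48, - 34, - 33, - 17,  -  12,49.4, 88]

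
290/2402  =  145/1201= 0.12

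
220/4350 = 22/435  =  0.05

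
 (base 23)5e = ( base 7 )243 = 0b10000001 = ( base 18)73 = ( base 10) 129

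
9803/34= 9803/34= 288.32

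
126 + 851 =977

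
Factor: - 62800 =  - 2^4*5^2*157^1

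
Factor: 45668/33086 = 98/71 = 2^1*7^2 *71^( - 1)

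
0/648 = 0 = 0.00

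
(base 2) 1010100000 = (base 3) 220220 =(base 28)O0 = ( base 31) LL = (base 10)672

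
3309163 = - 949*( - 3487)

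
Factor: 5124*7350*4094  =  154185771600= 2^4*3^2*5^2*7^3 * 23^1 * 61^1*89^1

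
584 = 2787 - 2203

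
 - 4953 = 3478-8431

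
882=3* 294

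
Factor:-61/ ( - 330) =2^(-1 )*3^( - 1)*5^( - 1 )*11^( - 1)*61^1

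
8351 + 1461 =9812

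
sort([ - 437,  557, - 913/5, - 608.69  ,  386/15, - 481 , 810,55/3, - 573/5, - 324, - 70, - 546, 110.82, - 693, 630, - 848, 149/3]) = [ - 848, - 693, - 608.69, - 546 , - 481, - 437 , - 324, - 913/5, - 573/5 , -70,  55/3,386/15, 149/3, 110.82, 557, 630, 810]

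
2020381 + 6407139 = 8427520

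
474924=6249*76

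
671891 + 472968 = 1144859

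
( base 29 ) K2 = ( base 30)jc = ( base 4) 21012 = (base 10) 582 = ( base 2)1001000110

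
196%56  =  28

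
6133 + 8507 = 14640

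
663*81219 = 53848197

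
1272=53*24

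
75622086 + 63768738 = 139390824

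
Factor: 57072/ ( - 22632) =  - 58/23 =- 2^1*23^ ( - 1)*29^1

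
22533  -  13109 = 9424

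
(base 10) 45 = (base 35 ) 1A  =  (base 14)33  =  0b101101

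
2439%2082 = 357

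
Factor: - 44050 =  - 2^1*5^2*881^1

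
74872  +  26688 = 101560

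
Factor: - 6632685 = -3^5*5^1*53^1*103^1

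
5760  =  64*90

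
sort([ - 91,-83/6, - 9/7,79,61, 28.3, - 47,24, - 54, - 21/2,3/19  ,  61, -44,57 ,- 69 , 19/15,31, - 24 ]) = [-91, - 69, - 54, - 47, - 44, - 24, - 83/6, - 21/2, - 9/7,3/19, 19/15,24,28.3,31,57, 61,61, 79]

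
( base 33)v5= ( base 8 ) 2004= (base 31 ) 125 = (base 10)1028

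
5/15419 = 5/15419 = 0.00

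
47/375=47/375 =0.13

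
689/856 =689/856  =  0.80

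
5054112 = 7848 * 644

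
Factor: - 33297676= - 2^2*8324419^1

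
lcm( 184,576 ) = 13248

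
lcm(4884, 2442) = 4884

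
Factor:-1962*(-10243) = 20096766 = 2^1*3^2* 109^1*10243^1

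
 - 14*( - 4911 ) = 68754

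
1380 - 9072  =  -7692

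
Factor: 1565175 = 3^1*5^2  *41^1*509^1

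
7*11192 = 78344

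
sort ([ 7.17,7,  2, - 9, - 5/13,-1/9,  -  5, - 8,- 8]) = [ - 9, - 8, - 8,  -  5, - 5/13 , - 1/9, 2 , 7,  7.17]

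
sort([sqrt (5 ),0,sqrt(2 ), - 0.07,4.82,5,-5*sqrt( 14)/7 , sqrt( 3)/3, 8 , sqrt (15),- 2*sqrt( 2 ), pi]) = [-2*sqrt( 2),-5*sqrt(14)/7 , - 0.07, 0, sqrt( 3)/3, sqrt(2 ) , sqrt( 5 ),pi, sqrt( 15), 4.82,5,  8] 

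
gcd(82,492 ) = 82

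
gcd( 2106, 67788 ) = 18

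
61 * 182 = 11102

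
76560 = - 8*( - 9570) 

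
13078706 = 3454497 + 9624209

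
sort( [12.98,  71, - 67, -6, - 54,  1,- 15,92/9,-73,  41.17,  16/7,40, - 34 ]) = [ - 73, - 67 , - 54,-34 ,-15, - 6,1, 16/7, 92/9, 12.98, 40,41.17, 71 ]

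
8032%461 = 195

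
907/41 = 22+5/41 = 22.12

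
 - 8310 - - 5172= - 3138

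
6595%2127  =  214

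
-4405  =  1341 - 5746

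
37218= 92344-55126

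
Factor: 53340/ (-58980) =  - 7^1*127^1 *983^( - 1) = - 889/983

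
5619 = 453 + 5166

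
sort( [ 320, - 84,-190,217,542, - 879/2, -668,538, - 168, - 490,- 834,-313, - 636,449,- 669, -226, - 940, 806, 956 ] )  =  [ - 940, - 834,  -  669, - 668, - 636, - 490, - 879/2, - 313, - 226, - 190, - 168,  -  84,217,  320 , 449, 538, 542, 806,956]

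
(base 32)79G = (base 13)352A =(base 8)16460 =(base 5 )214342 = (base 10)7472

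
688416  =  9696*71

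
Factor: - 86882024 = - 2^3 * 1783^1 * 6091^1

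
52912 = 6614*8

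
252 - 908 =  - 656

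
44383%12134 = 7981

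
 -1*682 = -682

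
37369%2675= 2594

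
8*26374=210992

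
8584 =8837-253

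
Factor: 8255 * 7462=61598810= 2^1*5^1*7^1*13^2*41^1*127^1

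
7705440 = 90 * 85616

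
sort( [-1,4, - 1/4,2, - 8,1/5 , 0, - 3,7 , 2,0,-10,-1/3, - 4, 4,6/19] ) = [ - 10, - 8, - 4, - 3, - 1, - 1/3, - 1/4,0,0,1/5, 6/19,2,2 , 4,4,7]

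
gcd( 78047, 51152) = 1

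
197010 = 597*330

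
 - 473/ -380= 1 +93/380 = 1.24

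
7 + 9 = 16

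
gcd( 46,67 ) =1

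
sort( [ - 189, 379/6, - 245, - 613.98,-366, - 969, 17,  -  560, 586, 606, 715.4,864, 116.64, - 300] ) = [ - 969, - 613.98, - 560, - 366, - 300,-245, - 189,17, 379/6, 116.64, 586, 606,715.4, 864]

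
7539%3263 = 1013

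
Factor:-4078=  - 2^1*2039^1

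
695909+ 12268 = 708177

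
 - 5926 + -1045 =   -  6971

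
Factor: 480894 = 2^1*3^1 * 80149^1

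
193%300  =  193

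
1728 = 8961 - 7233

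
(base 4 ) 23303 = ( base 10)755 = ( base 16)2f3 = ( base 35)LK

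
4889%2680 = 2209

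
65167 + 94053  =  159220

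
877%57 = 22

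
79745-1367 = 78378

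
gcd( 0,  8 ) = 8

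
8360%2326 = 1382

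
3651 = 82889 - 79238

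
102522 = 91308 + 11214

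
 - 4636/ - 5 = 927 + 1/5 = 927.20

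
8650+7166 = 15816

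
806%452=354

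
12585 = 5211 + 7374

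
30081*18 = 541458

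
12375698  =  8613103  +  3762595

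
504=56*9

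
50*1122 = 56100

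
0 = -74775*0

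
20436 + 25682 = 46118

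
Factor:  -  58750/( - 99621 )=2^1*3^( - 2 ) * 5^4*47^1*11069^( - 1)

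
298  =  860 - 562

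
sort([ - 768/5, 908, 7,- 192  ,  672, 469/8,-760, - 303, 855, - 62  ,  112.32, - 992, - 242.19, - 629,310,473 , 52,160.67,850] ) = [-992,-760, - 629,  -  303, - 242.19, - 192, - 768/5, - 62, 7,  52,469/8,112.32, 160.67,310,473, 672, 850, 855 , 908 ]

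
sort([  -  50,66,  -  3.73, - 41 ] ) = [ - 50,-41,-3.73, 66] 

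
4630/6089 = 4630/6089 =0.76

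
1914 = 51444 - 49530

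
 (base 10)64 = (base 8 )100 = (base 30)24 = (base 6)144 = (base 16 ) 40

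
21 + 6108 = 6129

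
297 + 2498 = 2795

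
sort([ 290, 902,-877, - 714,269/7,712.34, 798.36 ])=[ - 877, - 714,269/7,290,712.34 , 798.36,902 ]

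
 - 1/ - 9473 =1/9473= 0.00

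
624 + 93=717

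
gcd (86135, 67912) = 1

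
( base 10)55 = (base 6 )131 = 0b110111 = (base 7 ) 106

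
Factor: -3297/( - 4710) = 7/10 = 2^( -1) *5^(  -  1 )*7^1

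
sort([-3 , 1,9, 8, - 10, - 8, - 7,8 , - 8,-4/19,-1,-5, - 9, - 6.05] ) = [ - 10, - 9, - 8, - 8,  -  7, - 6.05, - 5, - 3 , - 1,-4/19, 1,8,8, 9]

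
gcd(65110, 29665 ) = 85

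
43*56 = 2408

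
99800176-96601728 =3198448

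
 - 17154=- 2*8577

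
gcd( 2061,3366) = 9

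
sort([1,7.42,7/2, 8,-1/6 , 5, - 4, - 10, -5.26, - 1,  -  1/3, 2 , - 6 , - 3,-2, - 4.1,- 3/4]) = [ - 10, - 6 , - 5.26, - 4.1, - 4, - 3, - 2, - 1,  -  3/4, - 1/3,  -  1/6,  1,2,7/2,5,  7.42,8 ]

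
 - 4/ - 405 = 4/405 = 0.01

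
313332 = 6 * 52222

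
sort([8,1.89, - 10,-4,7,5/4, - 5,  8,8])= [ -10 ,-5,-4, 5/4,1.89,7,  8 , 8,8] 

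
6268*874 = 5478232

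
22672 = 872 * 26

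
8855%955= 260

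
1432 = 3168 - 1736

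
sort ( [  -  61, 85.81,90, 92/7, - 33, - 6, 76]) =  [-61, - 33, - 6,92/7, 76, 85.81,90 ] 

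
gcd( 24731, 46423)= 1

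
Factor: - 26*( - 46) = 2^2 *13^1* 23^1 = 1196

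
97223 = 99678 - 2455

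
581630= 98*5935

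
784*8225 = 6448400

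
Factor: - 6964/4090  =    -  3482/2045=   - 2^1*5^( - 1)*409^( - 1) * 1741^1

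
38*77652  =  2950776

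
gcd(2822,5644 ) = 2822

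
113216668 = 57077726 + 56138942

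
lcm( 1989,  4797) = 81549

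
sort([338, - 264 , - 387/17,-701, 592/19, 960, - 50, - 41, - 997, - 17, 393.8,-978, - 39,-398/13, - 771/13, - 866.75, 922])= [  -  997 , - 978 , - 866.75, - 701,  -  264, - 771/13, - 50,-41,-39, - 398/13  , - 387/17, - 17,592/19,338, 393.8,922, 960]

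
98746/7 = 14106 + 4/7 = 14106.57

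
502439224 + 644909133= 1147348357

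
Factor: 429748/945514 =214874/472757 = 2^1*11^1*233^(-1)*2029^( - 1)*9767^1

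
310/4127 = 310/4127 = 0.08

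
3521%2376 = 1145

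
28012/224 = 7003/56 = 125.05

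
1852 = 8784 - 6932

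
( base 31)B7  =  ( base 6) 1340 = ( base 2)101011100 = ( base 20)h8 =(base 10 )348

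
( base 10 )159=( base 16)9F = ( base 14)b5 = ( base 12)113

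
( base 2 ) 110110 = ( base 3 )2000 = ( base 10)54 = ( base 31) 1N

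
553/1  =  553 = 553.00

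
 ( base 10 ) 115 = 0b1110011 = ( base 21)5a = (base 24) 4j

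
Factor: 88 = 2^3*11^1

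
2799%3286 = 2799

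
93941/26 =93941/26 = 3613.12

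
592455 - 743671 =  - 151216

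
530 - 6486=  - 5956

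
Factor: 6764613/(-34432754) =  - 2^(- 1) * 3^1  *  31^ ( - 1 )*59^( - 1 )*9413^(-1)*2254871^1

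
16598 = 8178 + 8420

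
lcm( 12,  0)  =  0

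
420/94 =4 + 22/47 = 4.47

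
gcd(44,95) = 1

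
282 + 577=859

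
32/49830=16/24915 = 0.00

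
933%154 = 9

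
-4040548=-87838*46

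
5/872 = 5/872 = 0.01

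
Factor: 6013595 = 5^1*7^1 * 19^1 * 9043^1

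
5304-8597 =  - 3293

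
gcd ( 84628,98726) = 2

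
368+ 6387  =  6755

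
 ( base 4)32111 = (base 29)12i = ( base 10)917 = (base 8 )1625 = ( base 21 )21E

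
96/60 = 1 + 3/5 =1.60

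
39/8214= 13/2738 = 0.00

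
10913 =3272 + 7641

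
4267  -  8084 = - 3817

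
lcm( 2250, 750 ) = 2250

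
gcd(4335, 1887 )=51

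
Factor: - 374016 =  - 2^8*3^1*487^1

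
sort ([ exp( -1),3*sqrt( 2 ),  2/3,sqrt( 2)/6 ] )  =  [ sqrt(2)/6,exp( - 1),2/3, 3*sqrt( 2)]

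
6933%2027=852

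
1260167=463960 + 796207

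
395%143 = 109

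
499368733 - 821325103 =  - 321956370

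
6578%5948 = 630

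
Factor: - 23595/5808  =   - 2^( - 4)*5^1*13^1= - 65/16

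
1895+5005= 6900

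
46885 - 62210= - 15325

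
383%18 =5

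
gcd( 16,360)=8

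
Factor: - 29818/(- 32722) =14909/16361 = 17^1* 877^1*16361^( - 1) 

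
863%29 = 22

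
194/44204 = 97/22102 = 0.00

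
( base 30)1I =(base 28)1K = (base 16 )30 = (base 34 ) 1e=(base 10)48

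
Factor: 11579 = 11579^1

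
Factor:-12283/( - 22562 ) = 2^ ( - 1) * 29^( - 1) * 71^1*173^1*389^( - 1 ) 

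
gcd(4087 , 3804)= 1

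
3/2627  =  3/2627 = 0.00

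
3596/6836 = 899/1709 = 0.53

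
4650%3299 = 1351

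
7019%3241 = 537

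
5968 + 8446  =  14414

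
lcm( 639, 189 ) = 13419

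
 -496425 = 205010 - 701435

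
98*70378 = 6897044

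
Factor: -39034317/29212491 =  - 1858777/1391071 = - 11^( - 1)*109^1*17053^1*126461^ (-1) 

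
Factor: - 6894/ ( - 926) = 3^2*383^1*463^( - 1)=3447/463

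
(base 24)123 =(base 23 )146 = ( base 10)627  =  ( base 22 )16B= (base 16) 273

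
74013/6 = 24671/2 = 12335.50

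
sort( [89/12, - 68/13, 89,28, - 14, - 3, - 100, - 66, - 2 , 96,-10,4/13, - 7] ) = [ - 100, - 66, - 14, - 10, - 7,-68/13, - 3,-2,4/13,89/12,  28, 89,96] 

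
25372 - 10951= 14421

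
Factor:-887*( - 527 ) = 467449 = 17^1 * 31^1*887^1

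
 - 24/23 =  - 2+22/23 = - 1.04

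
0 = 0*952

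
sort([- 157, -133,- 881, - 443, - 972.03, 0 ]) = [ - 972.03, - 881,-443,-157, - 133, 0] 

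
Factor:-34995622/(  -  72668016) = 17497811/36334008  =  2^( - 3) * 3^(-4)*17^1 *47^(-1) * 83^1*1193^ (-1 ) * 12401^1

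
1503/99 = 15  +  2/11 = 15.18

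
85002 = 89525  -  4523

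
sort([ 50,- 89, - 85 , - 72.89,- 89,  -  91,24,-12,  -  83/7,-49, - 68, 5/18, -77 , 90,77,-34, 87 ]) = [ - 91,-89,-89, - 85,-77, - 72.89,- 68,-49, -34,-12,- 83/7, 5/18 , 24,50,77, 87 , 90 ] 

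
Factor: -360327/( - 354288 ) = 2^ ( - 4) * 11^ (-1)*179^1=179/176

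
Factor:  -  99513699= - 3^1*17^1*1951249^1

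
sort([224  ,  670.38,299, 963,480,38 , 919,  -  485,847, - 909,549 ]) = [ - 909, - 485, 38,224, 299,480, 549,670.38,847,919,963] 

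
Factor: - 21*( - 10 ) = 2^1*3^1 * 5^1*7^1=210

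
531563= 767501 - 235938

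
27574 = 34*811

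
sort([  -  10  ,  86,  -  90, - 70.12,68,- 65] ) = [ - 90,  -  70.12, - 65, - 10,68,86] 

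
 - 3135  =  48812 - 51947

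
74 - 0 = 74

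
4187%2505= 1682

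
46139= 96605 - 50466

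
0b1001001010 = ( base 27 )lj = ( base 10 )586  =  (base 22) 14E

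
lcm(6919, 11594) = 428978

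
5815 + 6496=12311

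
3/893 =3/893 = 0.00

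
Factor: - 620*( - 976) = 2^6*5^1*31^1 * 61^1 = 605120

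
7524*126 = 948024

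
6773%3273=227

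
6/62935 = 6/62935 = 0.00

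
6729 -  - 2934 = 9663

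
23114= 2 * 11557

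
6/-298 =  - 1 + 146/149 = -0.02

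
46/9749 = 46/9749= 0.00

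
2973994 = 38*78263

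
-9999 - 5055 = - 15054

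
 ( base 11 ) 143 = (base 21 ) 80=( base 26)6C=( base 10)168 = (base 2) 10101000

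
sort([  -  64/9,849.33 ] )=[  -  64/9 , 849.33 ] 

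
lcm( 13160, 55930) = 223720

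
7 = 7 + 0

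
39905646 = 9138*4367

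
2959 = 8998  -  6039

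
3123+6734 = 9857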